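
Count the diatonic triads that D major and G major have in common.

4

Diatonic triads of D major: D (I), Em (ii), F#m (iii), G (IV), A (V), Bm (vi), C#dim (vii°).
Diatonic triads of G major: G (I), Am (ii), Bm (iii), C (IV), D (V), Em (vi), F#dim (vii°).
Matching root and quality in both lists: D, Em, G, Bm.
That gives 4 common triads.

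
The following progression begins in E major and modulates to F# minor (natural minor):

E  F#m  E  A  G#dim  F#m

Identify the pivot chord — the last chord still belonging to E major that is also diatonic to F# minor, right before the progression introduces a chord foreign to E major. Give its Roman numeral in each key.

Chords diatonic to E major: E, F#m, G#m, A, B, C#m, D#dim.
Reading the progression, the first chord not in that set is G#dim, so the modulation leaves E major there.
The chord immediately before G#dim is A, which is diatonic to both keys: IV in E major and III in F# minor.

A — IV in E major, III in F# minor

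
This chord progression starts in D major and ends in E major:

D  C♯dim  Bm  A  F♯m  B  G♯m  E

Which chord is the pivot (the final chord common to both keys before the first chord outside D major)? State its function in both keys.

F♯m — iii in D major, ii in E major

Chords diatonic to D major: D, Em, F♯m, G, A, Bm, C♯dim.
Reading the progression, the first chord not in that set is B, so the modulation leaves D major there.
The chord immediately before B is F♯m, which is diatonic to both keys: iii in D major and ii in E major.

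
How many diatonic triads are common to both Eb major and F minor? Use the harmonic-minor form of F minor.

1

Diatonic triads of Eb major: Eb (I), Fm (ii), Gm (iii), Ab (IV), Bb (V), Cm (vi), Ddim (vii°).
Diatonic triads of F minor (harmonic minor): Fm (i), Gdim (ii°), Abaug (III+), Bbm (iv), C (V), Db (VI), Edim (vii°).
Matching root and quality in both lists: Fm.
That gives 1 common triad.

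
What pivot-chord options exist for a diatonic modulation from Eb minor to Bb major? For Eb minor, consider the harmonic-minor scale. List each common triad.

Bb

Triads in Eb minor (harmonic minor): Eb minor (i), F diminished (ii°), Gb augmented (III+), Ab minor (iv), Bb major (V), Cb major (VI), D diminished (vii°).
Triads in Bb major: Bb major (I), C minor (ii), D minor (iii), Eb major (IV), F major (V), G minor (vi), A diminished (vii°).
Shared triads with their functions: Bb major (V in Eb minor, I in Bb major).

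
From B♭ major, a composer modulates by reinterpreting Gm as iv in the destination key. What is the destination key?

D minor

The numeral iv denotes a minor triad on scale degree 4. With G on degree 4, the tonic of the new key is D.
Degree 4 carries a minor triad in minor keys, so the destination is D minor.
Check: the diatonic triads of D minor (natural minor) are Dm (i), Edim (ii°), F (III), Gm (iv), Am (v), B♭ (VI), C (VII) — Gm is indeed iv.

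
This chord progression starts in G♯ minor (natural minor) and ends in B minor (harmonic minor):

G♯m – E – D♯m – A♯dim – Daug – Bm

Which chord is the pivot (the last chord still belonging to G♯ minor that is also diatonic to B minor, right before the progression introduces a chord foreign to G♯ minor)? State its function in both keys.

A♯dim — ii° in G♯ minor, vii° in B minor

Chords diatonic to G♯ minor: G♯m, A♯dim, B, C♯m, D♯m, E, F♯.
Reading the progression, the first chord not in that set is Daug, so the modulation leaves G♯ minor there.
The chord immediately before Daug is A♯dim, which is diatonic to both keys: ii° in G♯ minor and vii° in B minor.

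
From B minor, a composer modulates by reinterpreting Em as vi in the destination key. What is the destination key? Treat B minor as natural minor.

G major

The numeral vi denotes a minor triad on scale degree 6. With E on degree 6, the tonic of the new key is G.
Degree 6 carries a minor triad in major keys, so the destination is G major.
Check: the diatonic triads of G major are G (I), Am (ii), Bm (iii), C (IV), D (V), Em (vi), F#dim (vii°) — Em is indeed vi.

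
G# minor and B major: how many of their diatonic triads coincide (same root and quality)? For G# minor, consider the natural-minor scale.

Diatonic triads of G# minor (natural minor): G#m (i), A#dim (ii°), B (III), C#m (iv), D#m (v), E (VI), F# (VII).
Diatonic triads of B major: B (I), C#m (ii), D#m (iii), E (IV), F# (V), G#m (vi), A#dim (vii°).
Matching root and quality in both lists: G#m, A#dim, B, C#m, D#m, E, F#.
That gives 7 common triads.

7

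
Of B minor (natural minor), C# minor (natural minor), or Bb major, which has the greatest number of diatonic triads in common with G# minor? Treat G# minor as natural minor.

C# minor

Triads of G# minor (natural minor): G#m (i), A#dim (ii°), B (III), C#m (iv), D#m (v), E (VI), F# (VII).
B minor (natural minor) shares 0: none.
C# minor (natural minor) shares 4: G#m, B, C#m, E.
Bb major shares 0: none.
The most common triads (4) are shared with C# minor.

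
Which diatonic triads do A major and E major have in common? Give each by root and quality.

Triads in A major: A (I), Bm (ii), C♯m (iii), D (IV), E (V), F♯m (vi), G♯dim (vii°).
Triads in E major: E (I), F♯m (ii), G♯m (iii), A (IV), B (V), C♯m (vi), D♯dim (vii°).
Shared triads with their functions: A (I in A major, IV in E major); C♯m (iii in A major, vi in E major); E (V in A major, I in E major); F♯m (vi in A major, ii in E major).

A, C♯m, E, F♯m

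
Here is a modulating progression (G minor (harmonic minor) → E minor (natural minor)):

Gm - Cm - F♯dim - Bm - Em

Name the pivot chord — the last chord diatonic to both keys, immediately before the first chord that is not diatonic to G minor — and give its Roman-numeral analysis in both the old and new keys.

F♯dim — vii° in G minor, ii° in E minor

Chords diatonic to G minor: Gm, Adim, B♭aug, Cm, D, E♭, F♯dim.
Reading the progression, the first chord not in that set is Bm, so the modulation leaves G minor there.
The chord immediately before Bm is F♯dim, which is diatonic to both keys: vii° in G minor and ii° in E minor.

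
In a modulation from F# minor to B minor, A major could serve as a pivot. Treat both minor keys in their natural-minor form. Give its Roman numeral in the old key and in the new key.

III in F# minor; VII in B minor

The scale of F# minor (natural minor) is F# G# A B C# D E; A is degree 3, and the triad built there (A-C#-E) is major, so it is III.
The scale of B minor (natural minor) is B C# D E F# G A; A is degree 7, and the triad built there (A-C#-E) is major, so it is VII.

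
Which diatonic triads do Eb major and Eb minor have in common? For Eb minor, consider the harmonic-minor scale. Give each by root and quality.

Bb, Ddim

Triads in Eb major: Eb major (I), F minor (ii), G minor (iii), Ab major (IV), Bb major (V), C minor (vi), D diminished (vii°).
Triads in Eb minor (harmonic minor): Eb minor (i), F diminished (ii°), Gb augmented (III+), Ab minor (iv), Bb major (V), Cb major (VI), D diminished (vii°).
Shared triads with their functions: Bb major (V in Eb major, V in Eb minor); D diminished (vii° in Eb major, vii° in Eb minor).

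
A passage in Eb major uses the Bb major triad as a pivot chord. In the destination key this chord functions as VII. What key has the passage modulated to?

C minor

The numeral VII denotes a major triad on scale degree 7. With Bb on degree 7, the tonic of the new key is C.
Degree 7 carries a major triad in natural-minor keys, so the destination is C minor.
Check: the diatonic triads of C minor (natural minor) are Cm (i), Ddim (ii°), Eb (III), Fm (iv), Gm (v), Ab (VI), Bb (VII) — Bb major is indeed VII.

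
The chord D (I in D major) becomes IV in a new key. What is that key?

The numeral IV denotes a major triad on scale degree 4. With D on degree 4, the tonic of the new key is A.
Degree 4 carries a major triad in major keys, so the destination is A major.
Check: the diatonic triads of A major are A (I), Bm (ii), C#m (iii), D (IV), E (V), F#m (vi), G#dim (vii°) — D is indeed IV.

A major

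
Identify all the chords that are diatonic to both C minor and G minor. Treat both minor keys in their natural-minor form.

Triads in C minor (natural minor): Cm (i), Ddim (ii°), Eb (III), Fm (iv), Gm (v), Ab (VI), Bb (VII).
Triads in G minor (natural minor): Gm (i), Adim (ii°), Bb (III), Cm (iv), Dm (v), Eb (VI), F (VII).
Shared triads with their functions: Cm (i in C minor, iv in G minor); Eb (III in C minor, VI in G minor); Gm (v in C minor, i in G minor); Bb (VII in C minor, III in G minor).

Cm, Eb, Gm, Bb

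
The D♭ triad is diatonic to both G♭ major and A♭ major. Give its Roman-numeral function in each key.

V in G♭ major; IV in A♭ major

The scale of G♭ major is G♭ A♭ B♭ C♭ D♭ E♭ F; D♭ is degree 5, and the triad built there (D♭-F-A♭) is major, so it is V.
The scale of A♭ major is A♭ B♭ C D♭ E♭ F G; D♭ is degree 4, and the triad built there (D♭-F-A♭) is major, so it is IV.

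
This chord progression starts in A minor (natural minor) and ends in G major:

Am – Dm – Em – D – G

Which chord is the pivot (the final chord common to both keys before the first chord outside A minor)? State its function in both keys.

Chords diatonic to A minor: Am, Bdim, C, Dm, Em, F, G.
Reading the progression, the first chord not in that set is D, so the modulation leaves A minor there.
The chord immediately before D is Em, which is diatonic to both keys: v in A minor and vi in G major.

Em — v in A minor, vi in G major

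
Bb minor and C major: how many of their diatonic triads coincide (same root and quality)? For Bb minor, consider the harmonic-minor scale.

1

Diatonic triads of Bb minor (harmonic minor): Bbm (i), Cdim (ii°), Dbaug (III+), Ebm (iv), F (V), Gb (VI), Adim (vii°).
Diatonic triads of C major: C (I), Dm (ii), Em (iii), F (IV), G (V), Am (vi), Bdim (vii°).
Matching root and quality in both lists: F.
That gives 1 common triad.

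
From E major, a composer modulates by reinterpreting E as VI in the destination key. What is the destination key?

G# minor

The numeral VI denotes a major triad on scale degree 6. With E on degree 6, the tonic of the new key is G#.
Degree 6 carries a major triad in minor keys, so the destination is G# minor.
Check: the diatonic triads of G# minor (natural minor) are G#m (i), A#dim (ii°), B (III), C#m (iv), D#m (v), E (VI), F# (VII) — E is indeed VI.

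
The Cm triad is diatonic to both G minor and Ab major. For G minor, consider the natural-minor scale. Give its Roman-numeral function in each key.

The scale of G minor (natural minor) is G A Bb C D Eb F; C is degree 4, and the triad built there (C-Eb-G) is minor, so it is iv.
The scale of Ab major is Ab Bb C Db Eb F G; C is degree 3, and the triad built there (C-Eb-G) is minor, so it is iii.

iv in G minor; iii in Ab major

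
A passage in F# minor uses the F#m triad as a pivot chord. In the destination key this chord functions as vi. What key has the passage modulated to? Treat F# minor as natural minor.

A major

The numeral vi denotes a minor triad on scale degree 6. With F# on degree 6, the tonic of the new key is A.
Degree 6 carries a minor triad in major keys, so the destination is A major.
Check: the diatonic triads of A major are A (I), Bm (ii), C#m (iii), D (IV), E (V), F#m (vi), G#dim (vii°) — F#m is indeed vi.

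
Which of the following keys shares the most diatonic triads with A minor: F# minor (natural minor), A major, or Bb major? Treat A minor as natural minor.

Bb major

Triads of A minor (natural minor): Am (i), Bdim (ii°), C (III), Dm (iv), Em (v), F (VI), G (VII).
F# minor (natural minor) shares 0: none.
A major shares 0: none.
Bb major shares 2: Dm, F.
The most common triads (2) are shared with Bb major.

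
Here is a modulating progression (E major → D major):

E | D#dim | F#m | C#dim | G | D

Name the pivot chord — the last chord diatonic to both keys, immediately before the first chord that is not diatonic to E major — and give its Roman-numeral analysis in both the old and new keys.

F#m — ii in E major, iii in D major

Chords diatonic to E major: E, F#m, G#m, A, B, C#m, D#dim.
Reading the progression, the first chord not in that set is C#dim, so the modulation leaves E major there.
The chord immediately before C#dim is F#m, which is diatonic to both keys: ii in E major and iii in D major.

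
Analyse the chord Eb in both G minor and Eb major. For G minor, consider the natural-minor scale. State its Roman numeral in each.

VI in G minor; I in Eb major

The scale of G minor (natural minor) is G A Bb C D Eb F; Eb is degree 6, and the triad built there (Eb-G-Bb) is major, so it is VI.
The scale of Eb major is Eb F G Ab Bb C D; Eb is degree 1, and the triad built there (Eb-G-Bb) is major, so it is I.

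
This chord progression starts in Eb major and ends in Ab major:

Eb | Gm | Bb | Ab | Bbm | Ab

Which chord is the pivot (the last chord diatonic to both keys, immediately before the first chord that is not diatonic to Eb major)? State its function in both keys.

Chords diatonic to Eb major: Eb, Fm, Gm, Ab, Bb, Cm, Ddim.
Reading the progression, the first chord not in that set is Bbm, so the modulation leaves Eb major there.
The chord immediately before Bbm is Ab, which is diatonic to both keys: IV in Eb major and I in Ab major.

Ab — IV in Eb major, I in Ab major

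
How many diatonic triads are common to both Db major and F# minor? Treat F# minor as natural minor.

Diatonic triads of Db major: Db major (I), Eb minor (ii), F minor (iii), Gb major (IV), Ab major (V), Bb minor (vi), C diminished (vii°).
Diatonic triads of F# minor (natural minor): F# minor (i), G# diminished (ii°), A major (III), B minor (iv), C# minor (v), D major (VI), E major (VII).
No triad has the same root and quality in both keys.

0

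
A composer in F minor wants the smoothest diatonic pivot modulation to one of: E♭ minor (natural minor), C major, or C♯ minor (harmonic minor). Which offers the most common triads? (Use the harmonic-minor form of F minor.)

E♭ minor

Triads of F minor (harmonic minor): Fm (i), Gdim (ii°), A♭aug (III+), B♭m (iv), C (V), D♭ (VI), Edim (vii°).
E♭ minor (natural minor) shares 2: B♭m, D♭.
C major shares 1: C.
C♯ minor (harmonic minor) shares 0: none.
The most common triads (2) are shared with E♭ minor.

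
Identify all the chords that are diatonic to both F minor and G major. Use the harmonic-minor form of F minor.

C

Triads in F minor (harmonic minor): Fm (i), Gdim (ii°), Abaug (III+), Bbm (iv), C (V), Db (VI), Edim (vii°).
Triads in G major: G (I), Am (ii), Bm (iii), C (IV), D (V), Em (vi), F#dim (vii°).
Shared triads with their functions: C (V in F minor, IV in G major).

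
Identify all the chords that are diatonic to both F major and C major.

Triads in F major: F (I), Gm (ii), Am (iii), B♭ (IV), C (V), Dm (vi), Edim (vii°).
Triads in C major: C (I), Dm (ii), Em (iii), F (IV), G (V), Am (vi), Bdim (vii°).
Shared triads with their functions: F (I in F major, IV in C major); Am (iii in F major, vi in C major); C (V in F major, I in C major); Dm (vi in F major, ii in C major).

F, Am, C, Dm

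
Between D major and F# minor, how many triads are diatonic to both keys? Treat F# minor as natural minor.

Diatonic triads of D major: D (I), Em (ii), F#m (iii), G (IV), A (V), Bm (vi), C#dim (vii°).
Diatonic triads of F# minor (natural minor): F#m (i), G#dim (ii°), A (III), Bm (iv), C#m (v), D (VI), E (VII).
Matching root and quality in both lists: D, F#m, A, Bm.
That gives 4 common triads.

4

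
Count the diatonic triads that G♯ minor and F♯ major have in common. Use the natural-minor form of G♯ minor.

4

Diatonic triads of G♯ minor (natural minor): G♯m (i), A♯dim (ii°), B (III), C♯m (iv), D♯m (v), E (VI), F♯ (VII).
Diatonic triads of F♯ major: F♯ (I), G♯m (ii), A♯m (iii), B (IV), C♯ (V), D♯m (vi), E♯dim (vii°).
Matching root and quality in both lists: G♯m, B, D♯m, F♯.
That gives 4 common triads.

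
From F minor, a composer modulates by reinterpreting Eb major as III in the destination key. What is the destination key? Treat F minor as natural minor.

The numeral III denotes a major triad on scale degree 3. With Eb on degree 3, the tonic of the new key is C.
Degree 3 carries a major triad in natural-minor keys, so the destination is C minor.
Check: the diatonic triads of C minor (natural minor) are Cm (i), Ddim (ii°), Eb (III), Fm (iv), Gm (v), Ab (VI), Bb (VII) — Eb major is indeed III.

C minor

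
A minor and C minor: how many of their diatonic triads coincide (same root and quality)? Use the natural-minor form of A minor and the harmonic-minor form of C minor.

2

Diatonic triads of A minor (natural minor): Am (i), Bdim (ii°), C (III), Dm (iv), Em (v), F (VI), G (VII).
Diatonic triads of C minor (harmonic minor): Cm (i), Ddim (ii°), E♭aug (III+), Fm (iv), G (V), A♭ (VI), Bdim (vii°).
Matching root and quality in both lists: Bdim, G.
That gives 2 common triads.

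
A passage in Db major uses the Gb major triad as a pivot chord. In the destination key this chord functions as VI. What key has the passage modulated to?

The numeral VI denotes a major triad on scale degree 6. With Gb on degree 6, the tonic of the new key is Bb.
Degree 6 carries a major triad in minor keys, so the destination is Bb minor.
Check: the diatonic triads of Bb minor (natural minor) are Bbm (i), Cdim (ii°), Db (III), Ebm (iv), Fm (v), Gb (VI), Ab (VII) — Gb major is indeed VI.

Bb minor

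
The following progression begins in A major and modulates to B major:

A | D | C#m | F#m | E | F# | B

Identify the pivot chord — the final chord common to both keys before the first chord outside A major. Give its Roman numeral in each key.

Chords diatonic to A major: A, Bm, C#m, D, E, F#m, G#dim.
Reading the progression, the first chord not in that set is F#, so the modulation leaves A major there.
The chord immediately before F# is E, which is diatonic to both keys: V in A major and IV in B major.

E — V in A major, IV in B major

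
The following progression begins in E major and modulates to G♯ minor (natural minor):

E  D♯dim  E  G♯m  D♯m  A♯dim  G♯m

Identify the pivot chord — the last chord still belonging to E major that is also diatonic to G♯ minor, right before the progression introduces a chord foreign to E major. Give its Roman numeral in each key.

G♯m — iii in E major, i in G♯ minor

Chords diatonic to E major: E, F♯m, G♯m, A, B, C♯m, D♯dim.
Reading the progression, the first chord not in that set is D♯m, so the modulation leaves E major there.
The chord immediately before D♯m is G♯m, which is diatonic to both keys: iii in E major and i in G♯ minor.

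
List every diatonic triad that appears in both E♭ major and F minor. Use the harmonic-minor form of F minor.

Fm

Triads in E♭ major: E♭ (I), Fm (ii), Gm (iii), A♭ (IV), B♭ (V), Cm (vi), Ddim (vii°).
Triads in F minor (harmonic minor): Fm (i), Gdim (ii°), A♭aug (III+), B♭m (iv), C (V), D♭ (VI), Edim (vii°).
Shared triads with their functions: Fm (ii in E♭ major, i in F minor).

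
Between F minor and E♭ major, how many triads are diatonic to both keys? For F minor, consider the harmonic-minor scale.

1

Diatonic triads of F minor (harmonic minor): Fm (i), Gdim (ii°), A♭aug (III+), B♭m (iv), C (V), D♭ (VI), Edim (vii°).
Diatonic triads of E♭ major: E♭ (I), Fm (ii), Gm (iii), A♭ (IV), B♭ (V), Cm (vi), Ddim (vii°).
Matching root and quality in both lists: Fm.
That gives 1 common triad.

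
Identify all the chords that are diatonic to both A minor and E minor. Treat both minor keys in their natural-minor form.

Triads in A minor (natural minor): Am (i), Bdim (ii°), C (III), Dm (iv), Em (v), F (VI), G (VII).
Triads in E minor (natural minor): Em (i), F#dim (ii°), G (III), Am (iv), Bm (v), C (VI), D (VII).
Shared triads with their functions: Am (i in A minor, iv in E minor); C (III in A minor, VI in E minor); Em (v in A minor, i in E minor); G (VII in A minor, III in E minor).

Am, C, Em, G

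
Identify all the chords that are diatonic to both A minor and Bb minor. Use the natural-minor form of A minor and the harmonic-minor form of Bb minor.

F

Triads in A minor (natural minor): Am (i), Bdim (ii°), C (III), Dm (iv), Em (v), F (VI), G (VII).
Triads in Bb minor (harmonic minor): Bbm (i), Cdim (ii°), Dbaug (III+), Ebm (iv), F (V), Gb (VI), Adim (vii°).
Shared triads with their functions: F (VI in A minor, V in Bb minor).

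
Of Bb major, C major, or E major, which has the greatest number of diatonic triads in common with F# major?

Triads of F# major: F# (I), G#m (ii), A#m (iii), B (IV), C# (V), D#m (vi), E#dim (vii°).
Bb major shares 0: none.
C major shares 0: none.
E major shares 2: G#m, B.
The most common triads (2) are shared with E major.

E major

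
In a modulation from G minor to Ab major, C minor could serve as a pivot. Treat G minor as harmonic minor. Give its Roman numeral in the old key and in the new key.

The scale of G minor (harmonic minor) is G A Bb C D Eb F#; C is degree 4, and the triad built there (C-Eb-G) is minor, so it is iv.
The scale of Ab major is Ab Bb C Db Eb F G; C is degree 3, and the triad built there (C-Eb-G) is minor, so it is iii.

iv in G minor; iii in Ab major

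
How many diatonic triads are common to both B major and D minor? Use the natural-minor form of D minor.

Diatonic triads of B major: B major (I), C# minor (ii), D# minor (iii), E major (IV), F# major (V), G# minor (vi), A# diminished (vii°).
Diatonic triads of D minor (natural minor): D minor (i), E diminished (ii°), F major (III), G minor (iv), A minor (v), Bb major (VI), C major (VII).
No triad has the same root and quality in both keys.

0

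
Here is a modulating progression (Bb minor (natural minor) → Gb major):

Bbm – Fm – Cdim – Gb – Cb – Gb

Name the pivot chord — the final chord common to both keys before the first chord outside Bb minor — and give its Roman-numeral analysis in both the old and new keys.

Gb — VI in Bb minor, I in Gb major

Chords diatonic to Bb minor: Bbm, Cdim, Db, Ebm, Fm, Gb, Ab.
Reading the progression, the first chord not in that set is Cb, so the modulation leaves Bb minor there.
The chord immediately before Cb is Gb, which is diatonic to both keys: VI in Bb minor and I in Gb major.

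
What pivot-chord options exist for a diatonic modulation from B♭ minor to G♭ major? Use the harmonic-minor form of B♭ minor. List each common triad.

Triads in B♭ minor (harmonic minor): B♭m (i), Cdim (ii°), D♭aug (III+), E♭m (iv), F (V), G♭ (VI), Adim (vii°).
Triads in G♭ major: G♭ (I), A♭m (ii), B♭m (iii), C♭ (IV), D♭ (V), E♭m (vi), Fdim (vii°).
Shared triads with their functions: B♭m (i in B♭ minor, iii in G♭ major); E♭m (iv in B♭ minor, vi in G♭ major); G♭ (VI in B♭ minor, I in G♭ major).

B♭m, E♭m, G♭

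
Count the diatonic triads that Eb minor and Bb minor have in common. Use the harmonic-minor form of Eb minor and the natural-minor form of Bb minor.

1

Diatonic triads of Eb minor (harmonic minor): Ebm (i), Fdim (ii°), Gbaug (III+), Abm (iv), Bb (V), Cb (VI), Ddim (vii°).
Diatonic triads of Bb minor (natural minor): Bbm (i), Cdim (ii°), Db (III), Ebm (iv), Fm (v), Gb (VI), Ab (VII).
Matching root and quality in both lists: Ebm.
That gives 1 common triad.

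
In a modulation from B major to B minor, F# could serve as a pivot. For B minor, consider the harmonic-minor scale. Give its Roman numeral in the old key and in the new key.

The scale of B major is B C# D# E F# G# A#; F# is degree 5, and the triad built there (F#-A#-C#) is major, so it is V.
The scale of B minor (harmonic minor) is B C# D E F# G A#; F# is degree 5, and the triad built there (F#-A#-C#) is major, so it is V.

V in B major; V in B minor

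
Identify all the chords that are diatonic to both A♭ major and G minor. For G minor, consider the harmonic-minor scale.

Cm, E♭

Triads in A♭ major: A♭ (I), B♭m (ii), Cm (iii), D♭ (IV), E♭ (V), Fm (vi), Gdim (vii°).
Triads in G minor (harmonic minor): Gm (i), Adim (ii°), B♭aug (III+), Cm (iv), D (V), E♭ (VI), F♯dim (vii°).
Shared triads with their functions: Cm (iii in A♭ major, iv in G minor); E♭ (V in A♭ major, VI in G minor).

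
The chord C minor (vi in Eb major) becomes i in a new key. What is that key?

C minor

The numeral i denotes a minor triad on scale degree 1. With C on degree 1, the tonic of the new key is C.
Degree 1 carries a minor triad in minor keys, so the destination is C minor.
Check: the diatonic triads of C minor (natural minor) are Cm (i), Ddim (ii°), Eb (III), Fm (iv), Gm (v), Ab (VI), Bb (VII) — C minor is indeed i.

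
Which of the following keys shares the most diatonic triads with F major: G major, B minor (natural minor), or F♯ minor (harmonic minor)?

G major

Triads of F major: F (I), Gm (ii), Am (iii), B♭ (IV), C (V), Dm (vi), Edim (vii°).
G major shares 2: Am, C.
B minor (natural minor) shares 0: none.
F♯ minor (harmonic minor) shares 0: none.
The most common triads (2) are shared with G major.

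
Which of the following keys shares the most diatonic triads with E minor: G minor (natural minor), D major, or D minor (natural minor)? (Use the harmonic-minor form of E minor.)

D minor

Triads of E minor (harmonic minor): Em (i), F#dim (ii°), Gaug (III+), Am (iv), B (V), C (VI), D#dim (vii°).
G minor (natural minor) shares 0: none.
D major shares 1: Em.
D minor (natural minor) shares 2: Am, C.
The most common triads (2) are shared with D minor.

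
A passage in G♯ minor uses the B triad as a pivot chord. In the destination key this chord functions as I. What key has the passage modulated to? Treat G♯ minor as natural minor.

B major

The numeral I denotes a major triad on scale degree 1. With B on degree 1, the tonic of the new key is B.
Degree 1 carries a major triad in major keys, so the destination is B major.
Check: the diatonic triads of B major are B (I), C♯m (ii), D♯m (iii), E (IV), F♯ (V), G♯m (vi), A♯dim (vii°) — B is indeed I.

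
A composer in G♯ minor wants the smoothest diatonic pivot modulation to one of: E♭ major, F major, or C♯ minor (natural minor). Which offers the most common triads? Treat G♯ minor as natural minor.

Triads of G♯ minor (natural minor): G♯ minor (i), A♯ diminished (ii°), B major (III), C♯ minor (iv), D♯ minor (v), E major (VI), F♯ major (VII).
E♭ major shares 0: none.
F major shares 0: none.
C♯ minor (natural minor) shares 4: G♯m, B, C♯m, E.
The most common triads (4) are shared with C♯ minor.

C♯ minor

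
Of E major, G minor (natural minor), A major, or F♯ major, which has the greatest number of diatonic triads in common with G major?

Triads of G major: G (I), Am (ii), Bm (iii), C (IV), D (V), Em (vi), F♯dim (vii°).
E major shares 0: none.
G minor (natural minor) shares 0: none.
A major shares 2: Bm, D.
F♯ major shares 0: none.
The most common triads (2) are shared with A major.

A major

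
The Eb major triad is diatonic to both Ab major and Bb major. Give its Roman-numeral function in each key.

V in Ab major; IV in Bb major

The scale of Ab major is Ab Bb C Db Eb F G; Eb is degree 5, and the triad built there (Eb-G-Bb) is major, so it is V.
The scale of Bb major is Bb C D Eb F G A; Eb is degree 4, and the triad built there (Eb-G-Bb) is major, so it is IV.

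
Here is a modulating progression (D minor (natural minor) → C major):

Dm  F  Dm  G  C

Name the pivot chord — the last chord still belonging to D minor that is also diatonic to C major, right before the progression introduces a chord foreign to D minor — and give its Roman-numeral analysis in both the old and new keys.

Dm — i in D minor, ii in C major

Chords diatonic to D minor: Dm, Edim, F, Gm, Am, B♭, C.
Reading the progression, the first chord not in that set is G, so the modulation leaves D minor there.
The chord immediately before G is Dm, which is diatonic to both keys: i in D minor and ii in C major.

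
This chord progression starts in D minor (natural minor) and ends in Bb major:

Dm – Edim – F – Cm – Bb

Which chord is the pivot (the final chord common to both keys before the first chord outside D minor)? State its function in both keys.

Chords diatonic to D minor: Dm, Edim, F, Gm, Am, Bb, C.
Reading the progression, the first chord not in that set is Cm, so the modulation leaves D minor there.
The chord immediately before Cm is F, which is diatonic to both keys: III in D minor and V in Bb major.

F — III in D minor, V in Bb major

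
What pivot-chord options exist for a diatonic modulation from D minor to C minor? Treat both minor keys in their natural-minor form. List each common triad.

Gm, B♭

Triads in D minor (natural minor): Dm (i), Edim (ii°), F (III), Gm (iv), Am (v), B♭ (VI), C (VII).
Triads in C minor (natural minor): Cm (i), Ddim (ii°), E♭ (III), Fm (iv), Gm (v), A♭ (VI), B♭ (VII).
Shared triads with their functions: Gm (iv in D minor, v in C minor); B♭ (VI in D minor, VII in C minor).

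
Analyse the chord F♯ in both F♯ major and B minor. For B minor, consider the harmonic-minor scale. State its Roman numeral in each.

The scale of F♯ major is F♯ G♯ A♯ B C♯ D♯ E♯; F♯ is degree 1, and the triad built there (F♯-A♯-C♯) is major, so it is I.
The scale of B minor (harmonic minor) is B C♯ D E F♯ G A♯; F♯ is degree 5, and the triad built there (F♯-A♯-C♯) is major, so it is V.

I in F♯ major; V in B minor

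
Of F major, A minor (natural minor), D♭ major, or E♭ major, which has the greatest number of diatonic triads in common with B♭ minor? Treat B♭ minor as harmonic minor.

D♭ major

Triads of B♭ minor (harmonic minor): B♭m (i), Cdim (ii°), D♭aug (III+), E♭m (iv), F (V), G♭ (VI), Adim (vii°).
F major shares 1: F.
A minor (natural minor) shares 1: F.
D♭ major shares 4: B♭m, Cdim, E♭m, G♭.
E♭ major shares 0: none.
The most common triads (4) are shared with D♭ major.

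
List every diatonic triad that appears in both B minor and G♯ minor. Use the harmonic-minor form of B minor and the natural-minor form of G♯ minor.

F♯, A♯dim

Triads in B minor (harmonic minor): B minor (i), C♯ diminished (ii°), D augmented (III+), E minor (iv), F♯ major (V), G major (VI), A♯ diminished (vii°).
Triads in G♯ minor (natural minor): G♯ minor (i), A♯ diminished (ii°), B major (III), C♯ minor (iv), D♯ minor (v), E major (VI), F♯ major (VII).
Shared triads with their functions: F♯ major (V in B minor, VII in G♯ minor); A♯ diminished (vii° in B minor, ii° in G♯ minor).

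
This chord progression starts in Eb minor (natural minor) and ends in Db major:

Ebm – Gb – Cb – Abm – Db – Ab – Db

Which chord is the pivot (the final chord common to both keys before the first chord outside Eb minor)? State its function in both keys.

Db — VII in Eb minor, I in Db major

Chords diatonic to Eb minor: Ebm, Fdim, Gb, Abm, Bbm, Cb, Db.
Reading the progression, the first chord not in that set is Ab, so the modulation leaves Eb minor there.
The chord immediately before Ab is Db, which is diatonic to both keys: VII in Eb minor and I in Db major.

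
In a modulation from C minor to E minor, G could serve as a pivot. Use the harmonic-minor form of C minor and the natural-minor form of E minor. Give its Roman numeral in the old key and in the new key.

The scale of C minor (harmonic minor) is C D Eb F G Ab B; G is degree 5, and the triad built there (G-B-D) is major, so it is V.
The scale of E minor (natural minor) is E F# G A B C D; G is degree 3, and the triad built there (G-B-D) is major, so it is III.

V in C minor; III in E minor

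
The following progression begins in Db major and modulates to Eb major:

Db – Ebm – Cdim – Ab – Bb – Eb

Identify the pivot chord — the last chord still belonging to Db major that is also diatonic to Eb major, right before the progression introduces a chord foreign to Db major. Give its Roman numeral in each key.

Ab — V in Db major, IV in Eb major

Chords diatonic to Db major: Db, Ebm, Fm, Gb, Ab, Bbm, Cdim.
Reading the progression, the first chord not in that set is Bb, so the modulation leaves Db major there.
The chord immediately before Bb is Ab, which is diatonic to both keys: V in Db major and IV in Eb major.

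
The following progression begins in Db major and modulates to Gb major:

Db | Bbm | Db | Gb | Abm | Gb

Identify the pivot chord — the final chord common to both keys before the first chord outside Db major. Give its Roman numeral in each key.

Gb — IV in Db major, I in Gb major

Chords diatonic to Db major: Db, Ebm, Fm, Gb, Ab, Bbm, Cdim.
Reading the progression, the first chord not in that set is Abm, so the modulation leaves Db major there.
The chord immediately before Abm is Gb, which is diatonic to both keys: IV in Db major and I in Gb major.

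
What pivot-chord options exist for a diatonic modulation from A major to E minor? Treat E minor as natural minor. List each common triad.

Bm, D

Triads in A major: A (I), Bm (ii), C#m (iii), D (IV), E (V), F#m (vi), G#dim (vii°).
Triads in E minor (natural minor): Em (i), F#dim (ii°), G (III), Am (iv), Bm (v), C (VI), D (VII).
Shared triads with their functions: Bm (ii in A major, v in E minor); D (IV in A major, VII in E minor).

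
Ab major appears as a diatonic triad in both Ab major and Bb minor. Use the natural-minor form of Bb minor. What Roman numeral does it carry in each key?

The scale of Ab major is Ab Bb C Db Eb F G; Ab is degree 1, and the triad built there (Ab-C-Eb) is major, so it is I.
The scale of Bb minor (natural minor) is Bb C Db Eb F Gb Ab; Ab is degree 7, and the triad built there (Ab-C-Eb) is major, so it is VII.

I in Ab major; VII in Bb minor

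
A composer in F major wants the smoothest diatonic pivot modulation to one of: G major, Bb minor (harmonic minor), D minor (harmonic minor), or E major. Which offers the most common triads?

Triads of F major: F major (I), G minor (ii), A minor (iii), Bb major (IV), C major (V), D minor (vi), E diminished (vii°).
G major shares 2: Am, C.
Bb minor (harmonic minor) shares 1: F.
D minor (harmonic minor) shares 4: Gm, Bb, Dm, Edim.
E major shares 0: none.
The most common triads (4) are shared with D minor.

D minor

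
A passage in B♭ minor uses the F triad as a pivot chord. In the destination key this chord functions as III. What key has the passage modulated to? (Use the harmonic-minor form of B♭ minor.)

D minor

The numeral III denotes a major triad on scale degree 3. With F on degree 3, the tonic of the new key is D.
Degree 3 carries a major triad in natural-minor keys, so the destination is D minor.
Check: the diatonic triads of D minor (natural minor) are Dm (i), Edim (ii°), F (III), Gm (iv), Am (v), B♭ (VI), C (VII) — F is indeed III.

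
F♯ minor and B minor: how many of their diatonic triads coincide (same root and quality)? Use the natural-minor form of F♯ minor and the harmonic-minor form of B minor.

1

Diatonic triads of F♯ minor (natural minor): F♯m (i), G♯dim (ii°), A (III), Bm (iv), C♯m (v), D (VI), E (VII).
Diatonic triads of B minor (harmonic minor): Bm (i), C♯dim (ii°), Daug (III+), Em (iv), F♯ (V), G (VI), A♯dim (vii°).
Matching root and quality in both lists: Bm.
That gives 1 common triad.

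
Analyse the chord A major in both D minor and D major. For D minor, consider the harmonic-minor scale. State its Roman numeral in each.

V in D minor; V in D major

The scale of D minor (harmonic minor) is D E F G A Bb C#; A is degree 5, and the triad built there (A-C#-E) is major, so it is V.
The scale of D major is D E F# G A B C#; A is degree 5, and the triad built there (A-C#-E) is major, so it is V.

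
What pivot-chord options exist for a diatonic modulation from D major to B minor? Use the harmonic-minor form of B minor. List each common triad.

Triads in D major: D major (I), E minor (ii), F♯ minor (iii), G major (IV), A major (V), B minor (vi), C♯ diminished (vii°).
Triads in B minor (harmonic minor): B minor (i), C♯ diminished (ii°), D augmented (III+), E minor (iv), F♯ major (V), G major (VI), A♯ diminished (vii°).
Shared triads with their functions: E minor (ii in D major, iv in B minor); G major (IV in D major, VI in B minor); B minor (vi in D major, i in B minor); C♯ diminished (vii° in D major, ii° in B minor).

Em, G, Bm, C♯dim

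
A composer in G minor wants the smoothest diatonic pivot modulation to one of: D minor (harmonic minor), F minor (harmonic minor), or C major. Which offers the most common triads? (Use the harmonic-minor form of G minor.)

Triads of G minor (harmonic minor): Gm (i), Adim (ii°), Bbaug (III+), Cm (iv), D (V), Eb (VI), F#dim (vii°).
D minor (harmonic minor) shares 1: Gm.
F minor (harmonic minor) shares 0: none.
C major shares 0: none.
The most common triads (1) are shared with D minor.

D minor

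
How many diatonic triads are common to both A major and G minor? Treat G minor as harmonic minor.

1

Diatonic triads of A major: A major (I), B minor (ii), C# minor (iii), D major (IV), E major (V), F# minor (vi), G# diminished (vii°).
Diatonic triads of G minor (harmonic minor): G minor (i), A diminished (ii°), Bb augmented (III+), C minor (iv), D major (V), Eb major (VI), F# diminished (vii°).
Matching root and quality in both lists: D major.
That gives 1 common triad.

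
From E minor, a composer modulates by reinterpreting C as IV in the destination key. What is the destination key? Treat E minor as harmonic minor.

The numeral IV denotes a major triad on scale degree 4. With C on degree 4, the tonic of the new key is G.
Degree 4 carries a major triad in major keys, so the destination is G major.
Check: the diatonic triads of G major are G (I), Am (ii), Bm (iii), C (IV), D (V), Em (vi), F#dim (vii°) — C is indeed IV.

G major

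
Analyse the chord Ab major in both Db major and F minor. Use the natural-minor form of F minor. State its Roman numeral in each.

The scale of Db major is Db Eb F Gb Ab Bb C; Ab is degree 5, and the triad built there (Ab-C-Eb) is major, so it is V.
The scale of F minor (natural minor) is F G Ab Bb C Db Eb; Ab is degree 3, and the triad built there (Ab-C-Eb) is major, so it is III.

V in Db major; III in F minor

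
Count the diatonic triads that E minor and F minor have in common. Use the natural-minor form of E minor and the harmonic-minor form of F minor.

1

Diatonic triads of E minor (natural minor): Em (i), F♯dim (ii°), G (III), Am (iv), Bm (v), C (VI), D (VII).
Diatonic triads of F minor (harmonic minor): Fm (i), Gdim (ii°), A♭aug (III+), B♭m (iv), C (V), D♭ (VI), Edim (vii°).
Matching root and quality in both lists: C.
That gives 1 common triad.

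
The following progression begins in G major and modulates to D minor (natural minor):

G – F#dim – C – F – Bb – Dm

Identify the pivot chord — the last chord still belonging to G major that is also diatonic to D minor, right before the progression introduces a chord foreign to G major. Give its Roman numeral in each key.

C — IV in G major, VII in D minor

Chords diatonic to G major: G, Am, Bm, C, D, Em, F#dim.
Reading the progression, the first chord not in that set is F, so the modulation leaves G major there.
The chord immediately before F is C, which is diatonic to both keys: IV in G major and VII in D minor.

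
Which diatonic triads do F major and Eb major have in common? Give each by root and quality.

Gm, Bb

Triads in F major: F (I), Gm (ii), Am (iii), Bb (IV), C (V), Dm (vi), Edim (vii°).
Triads in Eb major: Eb (I), Fm (ii), Gm (iii), Ab (IV), Bb (V), Cm (vi), Ddim (vii°).
Shared triads with their functions: Gm (ii in F major, iii in Eb major); Bb (IV in F major, V in Eb major).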